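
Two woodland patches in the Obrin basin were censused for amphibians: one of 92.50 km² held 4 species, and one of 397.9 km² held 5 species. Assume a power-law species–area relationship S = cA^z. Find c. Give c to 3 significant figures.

z = ln(S₂/S₁) / ln(A₂/A₁) = ln(5/4) / ln(397.9/92.5) = 0.2231 / 1.4590 = 0.1529
c = S₁ / A₁^z = 4 / 92.5^0.1529 = 4 / 1.999 = 2.001

2.00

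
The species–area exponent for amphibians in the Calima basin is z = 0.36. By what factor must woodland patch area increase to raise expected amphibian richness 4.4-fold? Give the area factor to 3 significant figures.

61.3

(A₂/A₁)^0.36 = 4.4, so A₂/A₁ = 4.4^(1/0.36) = 4.4^2.778
ln(A₂/A₁) = ln 4.4 / 0.36 = 1.4816 / 0.36 = 4.1156
A₂/A₁ = e^4.1156 ≈ 61.29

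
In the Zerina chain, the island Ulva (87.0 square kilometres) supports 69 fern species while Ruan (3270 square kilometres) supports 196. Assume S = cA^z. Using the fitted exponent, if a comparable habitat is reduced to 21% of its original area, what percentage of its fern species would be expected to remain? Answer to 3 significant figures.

63.8%

z = ln(196/69) / ln(3270/87) = 1.0440 / 3.6266 = 0.2879
S_new/S_old = (A_new/A_old)^z = 0.21^0.2879 = exp(0.2879 × -1.5606) = 0.6381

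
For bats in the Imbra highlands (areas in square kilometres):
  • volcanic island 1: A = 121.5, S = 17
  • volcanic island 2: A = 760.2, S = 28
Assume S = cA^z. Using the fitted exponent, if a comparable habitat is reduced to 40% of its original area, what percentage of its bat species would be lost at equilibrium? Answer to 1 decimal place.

22.1%

z = ln(28/17) / ln(760.2/121.5) = 0.4990 / 1.8337 = 0.2721
S_new/S_old = (A_new/A_old)^z = 0.4^0.2721 = exp(0.2721 × -0.9163) = 0.7793
Fraction lost = 1 − 0.7793 = 0.2207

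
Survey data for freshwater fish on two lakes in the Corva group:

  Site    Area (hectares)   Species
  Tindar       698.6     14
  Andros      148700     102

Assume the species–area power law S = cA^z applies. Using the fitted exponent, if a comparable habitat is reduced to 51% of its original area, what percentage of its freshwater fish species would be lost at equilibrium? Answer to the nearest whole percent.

22%

z = ln(102/14) / ln(148700/698.6) = 1.9859 / 5.3606 = 0.3705
S_new/S_old = (A_new/A_old)^z = 0.51^0.3705 = exp(0.3705 × -0.6733) = 0.7792
Fraction lost = 1 − 0.7792 = 0.2208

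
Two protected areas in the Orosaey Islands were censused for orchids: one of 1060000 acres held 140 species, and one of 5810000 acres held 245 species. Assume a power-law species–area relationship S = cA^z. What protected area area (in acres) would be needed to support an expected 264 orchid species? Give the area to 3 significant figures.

z = ln(245/140) / ln(5810000/1060000) = 0.5596 / 1.7013 = 0.3289
c = 140 / 1060000^0.3289 = 140 / 95.92 = 1.46
A = (264/1.46)^(1/0.3289) ⇒ ln A = ln(180.9)/0.3289 = 15.8022
A = e^15.8022 ≈ 7291079 acres

7290000 acres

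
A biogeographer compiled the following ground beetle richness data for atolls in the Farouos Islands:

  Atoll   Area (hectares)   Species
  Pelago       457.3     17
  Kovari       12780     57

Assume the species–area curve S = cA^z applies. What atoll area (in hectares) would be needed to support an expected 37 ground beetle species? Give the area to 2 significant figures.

3900 hectares

z = ln(57/17) / ln(12780/457.3) = 1.2098 / 3.3303 = 0.3633
c = 17 / 457.3^0.3633 = 17 / 9.256 = 1.837
A = (37/1.837)^(1/0.3633) ⇒ ln A = ln(20.14)/0.3633 = 8.2661
A = e^8.2661 ≈ 3890 hectares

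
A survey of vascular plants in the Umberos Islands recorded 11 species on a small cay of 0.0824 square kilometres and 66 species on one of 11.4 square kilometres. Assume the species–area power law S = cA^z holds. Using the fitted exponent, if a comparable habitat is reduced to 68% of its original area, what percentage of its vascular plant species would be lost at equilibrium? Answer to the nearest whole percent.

13%

z = ln(66/11) / ln(11.4/0.0824) = 1.7918 / 4.9298 = 0.3635
S_new/S_old = (A_new/A_old)^z = 0.68^0.3635 = exp(0.3635 × -0.3857) = 0.8692
Fraction lost = 1 − 0.8692 = 0.1308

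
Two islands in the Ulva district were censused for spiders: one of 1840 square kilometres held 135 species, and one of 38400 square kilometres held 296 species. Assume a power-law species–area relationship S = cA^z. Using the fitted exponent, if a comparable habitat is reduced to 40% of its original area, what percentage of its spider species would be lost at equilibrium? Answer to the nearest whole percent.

z = ln(296/135) / ln(38400/1840) = 0.7851 / 3.0383 = 0.2584
S_new/S_old = (A_new/A_old)^z = 0.4^0.2584 = exp(0.2584 × -0.9163) = 0.7892
Fraction lost = 1 − 0.7892 = 0.2108

21%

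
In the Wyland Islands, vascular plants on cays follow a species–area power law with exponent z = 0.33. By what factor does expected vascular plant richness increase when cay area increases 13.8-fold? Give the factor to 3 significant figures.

S₂/S₁ = (A₂/A₁)^z = 13.8^0.33
ln(S₂/S₁) = 0.33 × ln 13.8 = 0.33 × 2.6247 = 0.8661
S₂/S₁ = e^0.8661 ≈ 2.378

2.38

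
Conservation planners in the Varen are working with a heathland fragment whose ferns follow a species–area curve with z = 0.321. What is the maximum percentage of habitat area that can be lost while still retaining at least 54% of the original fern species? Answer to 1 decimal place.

85.3%

Need (A_new/A_old)^0.321 = 0.54, so A_new/A_old = 0.54^(1/0.321) = 0.54^3.115
ln(A_new/A_old) = ln 0.54 / 0.321 = -0.6162 / 0.321 = -1.9196
A_new/A_old = e^-1.9196 ≈ 0.1467
Fraction that can be lost = 1 − 0.1467 = 0.8533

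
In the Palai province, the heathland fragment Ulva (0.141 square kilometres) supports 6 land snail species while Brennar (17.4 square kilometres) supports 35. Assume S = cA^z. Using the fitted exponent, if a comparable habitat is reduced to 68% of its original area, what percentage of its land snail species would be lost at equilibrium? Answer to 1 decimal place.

13.2%

z = ln(35/6) / ln(17.4/0.141) = 1.7636 / 4.8155 = 0.3662
S_new/S_old = (A_new/A_old)^z = 0.68^0.3662 = exp(0.3662 × -0.3857) = 0.8683
Fraction lost = 1 − 0.8683 = 0.1317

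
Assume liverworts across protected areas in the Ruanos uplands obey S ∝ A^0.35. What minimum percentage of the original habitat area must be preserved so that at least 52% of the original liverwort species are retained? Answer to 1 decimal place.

15.4%

Need (A_new/A_old)^0.35 = 0.52, so A_new/A_old = 0.52^(1/0.35) = 0.52^2.857
ln(A_new/A_old) = ln 0.52 / 0.35 = -0.6539 / 0.35 = -1.8684
A_new/A_old = e^-1.8684 ≈ 0.1544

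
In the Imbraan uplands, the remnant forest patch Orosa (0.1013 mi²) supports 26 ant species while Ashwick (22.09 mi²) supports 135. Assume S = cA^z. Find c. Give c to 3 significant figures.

52.4

z = ln(S₂/S₁) / ln(A₂/A₁) = ln(135/26) / ln(22.09/0.1013) = 1.6472 / 5.3848 = 0.3059
c = S₁ / A₁^z = 26 / 0.1013^0.3059 = 26 / 0.4964 = 52.38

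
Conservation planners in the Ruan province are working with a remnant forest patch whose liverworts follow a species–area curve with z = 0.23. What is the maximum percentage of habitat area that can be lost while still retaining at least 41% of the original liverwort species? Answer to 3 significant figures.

Need (A_new/A_old)^0.23 = 0.41, so A_new/A_old = 0.41^(1/0.23) = 0.41^4.348
ln(A_new/A_old) = ln 0.41 / 0.23 = -0.8916 / 0.23 = -3.8765
A_new/A_old = e^-3.8765 ≈ 0.02072
Fraction that can be lost = 1 − 0.02072 = 0.9793

97.9%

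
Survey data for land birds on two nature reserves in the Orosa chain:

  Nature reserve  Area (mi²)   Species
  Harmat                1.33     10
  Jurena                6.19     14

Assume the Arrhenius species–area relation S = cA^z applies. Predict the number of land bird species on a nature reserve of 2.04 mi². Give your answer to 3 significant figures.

z = ln(14/10) / ln(6.19/1.33) = 0.3365 / 1.5378 = 0.2188
c = 10 / 1.33^0.2188 = 10 / 1.064 = 9.395
S₃ = 9.395 × 2.04^0.2188 = 9.395 × 1.169 ≈ 10.98

11.0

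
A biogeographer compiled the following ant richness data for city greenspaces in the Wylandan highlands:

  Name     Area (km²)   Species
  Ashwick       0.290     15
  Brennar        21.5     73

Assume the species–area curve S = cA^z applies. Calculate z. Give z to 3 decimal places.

0.367

Taking logs: ln S = ln c + z ln A, so z = (ln S₂ − ln S₁)/(ln A₂ − ln A₁).
z = ln(73/15) / ln(21.5/0.29) = ln(4.867) / ln(74.14) = 1.5824 / 4.3059 = 0.3675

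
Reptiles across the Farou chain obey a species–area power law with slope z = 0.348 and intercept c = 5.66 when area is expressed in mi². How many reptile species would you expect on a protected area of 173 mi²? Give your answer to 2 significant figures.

34

S = 5.66 × 173^0.348
ln S = ln 5.66 + 0.348 × ln 173 = 1.7334 + 0.348 × 5.1533 = 3.5268
S = e^3.5268 ≈ 34.01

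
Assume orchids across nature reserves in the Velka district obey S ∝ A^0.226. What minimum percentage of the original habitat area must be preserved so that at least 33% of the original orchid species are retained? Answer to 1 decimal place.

Need (A_new/A_old)^0.226 = 0.33, so A_new/A_old = 0.33^(1/0.226) = 0.33^4.425
ln(A_new/A_old) = ln 0.33 / 0.226 = -1.1087 / 0.226 = -4.9056
A_new/A_old = e^-4.9056 ≈ 0.007405

0.7%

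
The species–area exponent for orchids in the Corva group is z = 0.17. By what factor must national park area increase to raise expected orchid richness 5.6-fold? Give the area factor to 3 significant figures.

25200

(A₂/A₁)^0.17 = 5.6, so A₂/A₁ = 5.6^(1/0.17) = 5.6^5.882
ln(A₂/A₁) = ln 5.6 / 0.17 = 1.7228 / 0.17 = 10.1339
A₂/A₁ = e^10.1339 ≈ 25183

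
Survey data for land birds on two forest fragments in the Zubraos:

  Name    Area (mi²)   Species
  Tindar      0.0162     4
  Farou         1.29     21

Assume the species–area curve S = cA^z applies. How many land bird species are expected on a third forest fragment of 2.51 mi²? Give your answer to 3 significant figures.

27.0

z = ln(21/4) / ln(1.29/0.0162) = 1.6582 / 4.3774 = 0.3788
c = 4 / 0.0162^0.3788 = 4 / 0.2098 = 19.07
S₃ = 19.07 × 2.51^0.3788 = 19.07 × 1.417 ≈ 27.02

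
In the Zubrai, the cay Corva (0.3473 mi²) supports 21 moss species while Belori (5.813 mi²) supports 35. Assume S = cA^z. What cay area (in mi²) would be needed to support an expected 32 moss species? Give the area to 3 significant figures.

3.55 mi²

z = ln(35/21) / ln(5.813/0.3473) = 0.5108 / 2.8177 = 0.1813
c = 21 / 0.3473^0.1813 = 21 / 0.8255 = 25.44
A = (32/25.44)^(1/0.1813) ⇒ ln A = ln(1.258)/0.1813 = 1.2658
A = e^1.2658 ≈ 3.546 mi²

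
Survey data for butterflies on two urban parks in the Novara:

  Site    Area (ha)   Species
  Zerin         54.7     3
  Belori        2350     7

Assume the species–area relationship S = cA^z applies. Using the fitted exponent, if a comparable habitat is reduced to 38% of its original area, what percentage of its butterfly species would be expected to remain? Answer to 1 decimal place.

z = ln(7/3) / ln(2350/54.7) = 0.8473 / 3.7603 = 0.2253
S_new/S_old = (A_new/A_old)^z = 0.38^0.2253 = exp(0.2253 × -0.9676) = 0.8041

80.4%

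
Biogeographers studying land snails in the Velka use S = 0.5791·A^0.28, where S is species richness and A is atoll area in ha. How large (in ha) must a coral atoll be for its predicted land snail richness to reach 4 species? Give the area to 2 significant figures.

4 = 0.5791 × A^0.28  ⇒  A^0.28 = 4/0.5791 = 6.907
ln A = ln(6.907) / 0.28 = 1.9326 / 0.28 = 6.9021
A = e^6.9021 ≈ 994.3 ha

990 ha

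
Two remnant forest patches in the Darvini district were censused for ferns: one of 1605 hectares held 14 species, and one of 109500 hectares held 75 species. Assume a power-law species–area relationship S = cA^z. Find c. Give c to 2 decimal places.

z = ln(S₂/S₁) / ln(A₂/A₁) = ln(75/14) / ln(109500/1605) = 1.6784 / 4.2228 = 0.3975
c = S₁ / A₁^z = 14 / 1605^0.3975 = 14 / 18.8 = 0.7448

0.74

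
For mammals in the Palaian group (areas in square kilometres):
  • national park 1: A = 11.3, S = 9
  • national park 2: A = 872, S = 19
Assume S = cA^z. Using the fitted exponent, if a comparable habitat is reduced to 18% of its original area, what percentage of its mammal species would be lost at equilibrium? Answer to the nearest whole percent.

26%

z = ln(19/9) / ln(872/11.3) = 0.7472 / 4.3460 = 0.1719
S_new/S_old = (A_new/A_old)^z = 0.18^0.1719 = exp(0.1719 × -1.7148) = 0.7447
Fraction lost = 1 − 0.7447 = 0.2553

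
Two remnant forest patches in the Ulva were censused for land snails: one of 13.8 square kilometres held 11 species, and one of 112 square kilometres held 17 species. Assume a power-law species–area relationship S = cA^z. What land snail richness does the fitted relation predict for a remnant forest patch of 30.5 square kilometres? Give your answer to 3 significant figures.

13.0

z = ln(17/11) / ln(112/13.8) = 0.4353 / 2.0938 = 0.2079
c = 11 / 13.8^0.2079 = 11 / 1.726 = 6.374
S₃ = 6.374 × 30.5^0.2079 = 6.374 × 2.035 ≈ 12.97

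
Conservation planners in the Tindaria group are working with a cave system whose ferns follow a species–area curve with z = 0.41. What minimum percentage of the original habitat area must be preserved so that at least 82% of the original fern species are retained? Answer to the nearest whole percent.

62%

Need (A_new/A_old)^0.41 = 0.82, so A_new/A_old = 0.82^(1/0.41) = 0.82^2.439
ln(A_new/A_old) = ln 0.82 / 0.41 = -0.1985 / 0.41 = -0.4840
A_new/A_old = e^-0.4840 ≈ 0.6163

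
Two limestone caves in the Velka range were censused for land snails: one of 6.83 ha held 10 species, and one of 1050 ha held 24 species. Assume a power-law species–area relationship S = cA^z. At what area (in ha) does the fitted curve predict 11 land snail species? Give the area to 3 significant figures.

z = ln(24/10) / ln(1050/6.83) = 0.8755 / 5.0352 = 0.1739
c = 10 / 6.83^0.1739 = 10 / 1.397 = 7.16
A = (11/7.16)^(1/0.1739) ⇒ ln A = ln(1.536)/0.1739 = 2.4695
A = e^2.4695 ≈ 11.82 ha

11.8 ha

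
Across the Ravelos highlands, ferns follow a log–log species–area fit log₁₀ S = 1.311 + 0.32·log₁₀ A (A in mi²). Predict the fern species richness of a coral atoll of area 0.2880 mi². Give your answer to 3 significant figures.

S = 20.46 × 0.288^0.32
ln S = ln 20.46 + 0.32 × ln 0.288 = 3.0187 + 0.32 × -1.2448 = 2.6204
S = e^2.6204 ≈ 13.74

13.7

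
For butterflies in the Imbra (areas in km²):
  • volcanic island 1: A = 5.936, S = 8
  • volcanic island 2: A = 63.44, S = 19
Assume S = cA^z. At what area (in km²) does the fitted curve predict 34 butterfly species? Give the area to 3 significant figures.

z = ln(19/8) / ln(63.44/5.936) = 0.8650 / 2.3691 = 0.3651
c = 8 / 5.936^0.3651 = 8 / 1.916 = 4.175
A = (34/4.175)^(1/0.3651) ⇒ ln A = ln(8.143)/0.3651 = 5.7439
A = e^5.7439 ≈ 312.3 km²

312 km²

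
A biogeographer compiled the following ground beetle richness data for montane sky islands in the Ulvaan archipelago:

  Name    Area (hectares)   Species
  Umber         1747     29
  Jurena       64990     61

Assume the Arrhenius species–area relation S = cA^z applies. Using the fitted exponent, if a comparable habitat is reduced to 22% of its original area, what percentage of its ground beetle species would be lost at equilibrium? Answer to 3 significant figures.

26.8%

z = ln(61/29) / ln(64990/1747) = 0.7436 / 3.6163 = 0.2056
S_new/S_old = (A_new/A_old)^z = 0.22^0.2056 = exp(0.2056 × -1.5141) = 0.7325
Fraction lost = 1 − 0.7325 = 0.2675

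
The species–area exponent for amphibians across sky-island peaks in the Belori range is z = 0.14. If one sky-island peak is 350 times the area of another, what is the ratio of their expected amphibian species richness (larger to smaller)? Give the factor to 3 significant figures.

2.27

S₂/S₁ = (A₂/A₁)^z = 350^0.14
ln(S₂/S₁) = 0.14 × ln 350 = 0.14 × 5.8579 = 0.8201
S₂/S₁ = e^0.8201 ≈ 2.271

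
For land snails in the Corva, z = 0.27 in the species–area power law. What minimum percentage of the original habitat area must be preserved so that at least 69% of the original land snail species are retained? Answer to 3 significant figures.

Need (A_new/A_old)^0.27 = 0.69, so A_new/A_old = 0.69^(1/0.27) = 0.69^3.704
ln(A_new/A_old) = ln 0.69 / 0.27 = -0.3711 / 0.27 = -1.3743
A_new/A_old = e^-1.3743 ≈ 0.253

25.3%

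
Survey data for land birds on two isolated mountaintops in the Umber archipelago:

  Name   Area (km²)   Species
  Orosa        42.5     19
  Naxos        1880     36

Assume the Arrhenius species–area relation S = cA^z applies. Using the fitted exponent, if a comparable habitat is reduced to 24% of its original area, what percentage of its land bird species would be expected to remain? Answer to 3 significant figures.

z = ln(36/19) / ln(1880/42.5) = 0.6391 / 3.7895 = 0.1686
S_new/S_old = (A_new/A_old)^z = 0.24^0.1686 = exp(0.1686 × -1.4271) = 0.7861

78.6%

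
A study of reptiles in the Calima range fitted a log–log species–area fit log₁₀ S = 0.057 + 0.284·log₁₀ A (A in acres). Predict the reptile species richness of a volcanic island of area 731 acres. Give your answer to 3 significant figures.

S = 1.14 × 731^0.284
ln S = ln 1.14 + 0.284 × ln 731 = 0.1312 + 0.284 × 6.5944 = 2.0041
S = e^2.0041 ≈ 7.419

7.42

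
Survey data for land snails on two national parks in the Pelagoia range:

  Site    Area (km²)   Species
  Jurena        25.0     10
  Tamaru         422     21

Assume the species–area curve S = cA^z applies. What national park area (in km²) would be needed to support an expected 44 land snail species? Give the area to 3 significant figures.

7060 km²

z = ln(21/10) / ln(422/25) = 0.7419 / 2.8261 = 0.2625
c = 10 / 25^0.2625 = 10 / 2.328 = 4.295
A = (44/4.295)^(1/0.2625) ⇒ ln A = ln(10.24)/0.2625 = 8.8625
A = e^8.8625 ≈ 7062 km²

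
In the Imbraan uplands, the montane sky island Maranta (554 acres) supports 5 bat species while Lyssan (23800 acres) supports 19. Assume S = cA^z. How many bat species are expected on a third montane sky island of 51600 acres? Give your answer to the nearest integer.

z = ln(19/5) / ln(23800/554) = 1.3350 / 3.7603 = 0.3550
c = 5 / 554^0.3550 = 5 / 9.419 = 0.5308
S₃ = 0.5308 × 51600^0.3550 = 0.5308 × 47.11 ≈ 25.01

25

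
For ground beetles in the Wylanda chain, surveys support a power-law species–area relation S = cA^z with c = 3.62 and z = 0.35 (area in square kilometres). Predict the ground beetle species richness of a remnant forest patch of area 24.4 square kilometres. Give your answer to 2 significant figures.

S = 3.62 × 24.4^0.35
ln S = ln 3.62 + 0.35 × ln 24.4 = 1.2865 + 0.35 × 3.1946 = 2.4046
S = e^2.4046 ≈ 11.07

11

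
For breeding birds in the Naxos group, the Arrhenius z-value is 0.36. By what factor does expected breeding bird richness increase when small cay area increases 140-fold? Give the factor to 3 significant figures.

S₂/S₁ = (A₂/A₁)^z = 140^0.36
ln(S₂/S₁) = 0.36 × ln 140 = 0.36 × 4.9416 = 1.7790
S₂/S₁ = e^1.7790 ≈ 5.924

5.92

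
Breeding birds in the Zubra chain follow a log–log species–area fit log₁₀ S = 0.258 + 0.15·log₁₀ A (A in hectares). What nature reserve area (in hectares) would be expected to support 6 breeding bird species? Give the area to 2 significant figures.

6 = 1.811 × A^0.15  ⇒  A^0.15 = 6/1.811 = 3.312
ln A = ln(3.312) / 0.15 = 1.1977 / 0.15 = 7.9846
A = e^7.9846 ≈ 2935 hectares

2900 hectares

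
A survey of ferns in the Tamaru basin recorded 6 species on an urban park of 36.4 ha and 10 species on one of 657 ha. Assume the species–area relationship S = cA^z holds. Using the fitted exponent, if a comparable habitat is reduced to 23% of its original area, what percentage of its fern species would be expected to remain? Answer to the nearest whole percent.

77%

z = ln(10/6) / ln(657/36.4) = 0.5108 / 2.8931 = 0.1766
S_new/S_old = (A_new/A_old)^z = 0.23^0.1766 = exp(0.1766 × -1.4697) = 0.7714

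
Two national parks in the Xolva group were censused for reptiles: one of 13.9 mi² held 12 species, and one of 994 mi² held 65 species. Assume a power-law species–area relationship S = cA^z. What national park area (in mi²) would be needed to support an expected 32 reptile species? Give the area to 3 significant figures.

166 mi²

z = ln(65/12) / ln(994/13.9) = 1.6895 / 4.2698 = 0.3957
c = 12 / 13.9^0.3957 = 12 / 2.833 = 4.236
A = (32/4.236)^(1/0.3957) ⇒ ln A = ln(7.555)/0.3957 = 5.1108
A = e^5.1108 ≈ 165.8 mi²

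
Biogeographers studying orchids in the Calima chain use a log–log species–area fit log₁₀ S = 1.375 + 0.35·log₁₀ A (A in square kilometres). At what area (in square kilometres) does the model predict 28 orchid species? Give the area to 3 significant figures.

28 = 23.71 × A^0.35  ⇒  A^0.35 = 28/23.71 = 1.181
ln A = ln(1.181) / 0.35 = 0.1662 / 0.35 = 0.4747
A = e^0.4747 ≈ 1.608 square kilometres

1.61 square kilometres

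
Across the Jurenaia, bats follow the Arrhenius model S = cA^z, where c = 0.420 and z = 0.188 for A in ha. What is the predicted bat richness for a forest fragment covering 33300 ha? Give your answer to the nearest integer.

S = 0.42 × 33300^0.188 = 0.42 × 7.083 ≈ 2.975

3 species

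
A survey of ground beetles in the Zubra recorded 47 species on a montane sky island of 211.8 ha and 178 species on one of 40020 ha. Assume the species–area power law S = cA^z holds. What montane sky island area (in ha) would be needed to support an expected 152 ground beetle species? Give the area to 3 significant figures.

21500 ha

z = ln(178/47) / ln(40020/211.8) = 1.3316 / 5.2415 = 0.2541
c = 47 / 211.8^0.2541 = 47 / 3.899 = 12.06
A = (152/12.06)^(1/0.2541) ⇒ ln A = ln(12.61)/0.2541 = 9.9756
A = e^9.9756 ≈ 21496 ha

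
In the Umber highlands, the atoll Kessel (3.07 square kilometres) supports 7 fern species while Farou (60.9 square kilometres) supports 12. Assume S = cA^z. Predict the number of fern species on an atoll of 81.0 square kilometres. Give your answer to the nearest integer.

13

z = ln(12/7) / ln(60.9/3.07) = 0.5390 / 2.9876 = 0.1804
c = 7 / 3.07^0.1804 = 7 / 1.224 = 5.718
S₃ = 5.718 × 81^0.1804 = 5.718 × 2.21 ≈ 12.63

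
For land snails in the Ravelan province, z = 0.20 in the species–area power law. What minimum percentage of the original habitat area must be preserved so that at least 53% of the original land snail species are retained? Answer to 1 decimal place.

4.2%

Need (A_new/A_old)^0.2 = 0.53, so A_new/A_old = 0.53^(1/0.2) = 0.53^5
ln(A_new/A_old) = ln 0.53 / 0.2 = -0.6349 / 0.2 = -3.1744
A_new/A_old = e^-3.1744 ≈ 0.04182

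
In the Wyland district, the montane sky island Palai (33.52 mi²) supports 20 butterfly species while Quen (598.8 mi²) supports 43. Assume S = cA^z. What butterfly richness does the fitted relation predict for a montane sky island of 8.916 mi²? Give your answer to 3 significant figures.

14.1

z = ln(43/20) / ln(598.8/33.52) = 0.7655 / 2.8828 = 0.2655
c = 20 / 33.52^0.2655 = 20 / 2.541 = 7.871
S₃ = 7.871 × 8.916^0.2655 = 7.871 × 1.788 ≈ 14.07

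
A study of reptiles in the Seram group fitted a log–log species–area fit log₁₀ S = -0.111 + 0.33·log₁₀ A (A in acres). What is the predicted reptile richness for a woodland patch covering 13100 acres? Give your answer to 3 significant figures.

17.7

S = 0.7745 × 13100^0.33
ln S = ln 0.7745 + 0.33 × ln 13100 = -0.2556 + 0.33 × 9.4804 = 2.8729
S = e^2.8729 ≈ 17.69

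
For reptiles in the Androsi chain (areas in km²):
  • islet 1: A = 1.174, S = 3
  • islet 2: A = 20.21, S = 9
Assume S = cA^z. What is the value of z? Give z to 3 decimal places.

0.386

Taking logs: ln S = ln c + z ln A, so z = (ln S₂ − ln S₁)/(ln A₂ − ln A₁).
z = ln(9/3) / ln(20.21/1.174) = ln(3) / ln(17.21) = 1.0986 / 2.8458 = 0.3861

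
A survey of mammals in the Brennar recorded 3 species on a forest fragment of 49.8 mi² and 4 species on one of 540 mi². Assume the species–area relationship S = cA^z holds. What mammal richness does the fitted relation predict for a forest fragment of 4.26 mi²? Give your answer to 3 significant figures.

2.23

z = ln(4/3) / ln(540/49.8) = 0.2877 / 2.3836 = 0.1207
c = 3 / 49.8^0.1207 = 3 / 1.603 = 1.872
S₃ = 1.872 × 4.26^0.1207 = 1.872 × 1.191 ≈ 2.23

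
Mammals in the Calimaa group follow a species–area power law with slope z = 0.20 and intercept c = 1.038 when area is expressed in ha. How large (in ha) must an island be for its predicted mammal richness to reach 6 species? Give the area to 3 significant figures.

6450 ha

6 = 1.038 × A^0.2  ⇒  A^0.2 = 6/1.038 = 5.78
ln A = ln(5.78) / 0.2 = 1.7545 / 0.2 = 8.7723
A = e^8.7723 ≈ 6453 ha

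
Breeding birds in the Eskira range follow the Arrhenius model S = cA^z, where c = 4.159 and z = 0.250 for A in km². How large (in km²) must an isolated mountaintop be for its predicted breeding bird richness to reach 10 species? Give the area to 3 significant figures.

33.4 km²

10 = 4.159 × A^0.25  ⇒  A^0.25 = 10/4.159 = 2.404
ln A = ln(2.404) / 0.25 = 0.8773 / 0.25 = 3.5092
A = e^3.5092 ≈ 33.42 km²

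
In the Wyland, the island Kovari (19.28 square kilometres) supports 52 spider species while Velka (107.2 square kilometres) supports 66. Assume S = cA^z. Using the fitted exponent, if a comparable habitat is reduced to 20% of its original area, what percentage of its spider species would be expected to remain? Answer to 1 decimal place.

z = ln(66/52) / ln(107.2/19.28) = 0.2384 / 1.7156 = 0.1390
S_new/S_old = (A_new/A_old)^z = 0.2^0.1390 = exp(0.1390 × -1.6094) = 0.7996

80.0%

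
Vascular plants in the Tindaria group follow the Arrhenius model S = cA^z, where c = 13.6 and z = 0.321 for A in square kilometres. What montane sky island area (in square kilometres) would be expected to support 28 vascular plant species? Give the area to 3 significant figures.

28 = 13.6 × A^0.321  ⇒  A^0.321 = 28/13.6 = 2.059
ln A = ln(2.059) / 0.321 = 0.7221 / 0.321 = 2.2496
A = e^2.2496 ≈ 9.484 square kilometres

9.48 square kilometres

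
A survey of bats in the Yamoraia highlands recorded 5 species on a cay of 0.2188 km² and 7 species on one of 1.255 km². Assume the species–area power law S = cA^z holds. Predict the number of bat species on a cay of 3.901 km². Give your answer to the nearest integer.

z = ln(7/5) / ln(1.255/0.2188) = 0.3365 / 1.7467 = 0.1926
c = 5 / 0.2188^0.1926 = 5 / 0.7462 = 6.7
S₃ = 6.7 × 3.901^0.1926 = 6.7 × 1.3 ≈ 8.709

9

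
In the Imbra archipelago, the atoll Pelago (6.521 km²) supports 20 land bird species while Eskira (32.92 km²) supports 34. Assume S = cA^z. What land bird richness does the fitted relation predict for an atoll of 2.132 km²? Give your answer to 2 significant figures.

z = ln(34/20) / ln(32.92/6.521) = 0.5306 / 1.6191 = 0.3277
c = 20 / 6.521^0.3277 = 20 / 1.849 = 10.82
S₃ = 10.82 × 2.132^0.3277 = 10.82 × 1.282 ≈ 13.86

14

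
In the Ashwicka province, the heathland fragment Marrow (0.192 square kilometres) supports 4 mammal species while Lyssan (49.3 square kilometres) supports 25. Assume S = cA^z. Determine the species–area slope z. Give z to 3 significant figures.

Taking logs: ln S = ln c + z ln A, so z = (ln S₂ − ln S₁)/(ln A₂ − ln A₁).
z = ln(25/4) / ln(49.3/0.192) = ln(6.25) / ln(256.8) = 1.8326 / 5.5482 = 0.3303

0.330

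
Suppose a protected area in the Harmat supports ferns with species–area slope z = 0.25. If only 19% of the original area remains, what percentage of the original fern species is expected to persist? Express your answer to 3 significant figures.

66.0%

S_new/S_old = (A_new/A_old)^z = 0.19^0.25
= exp(0.25 × ln 0.19) = exp(0.25 × -1.6607) = exp(-0.4152) ≈ 0.6602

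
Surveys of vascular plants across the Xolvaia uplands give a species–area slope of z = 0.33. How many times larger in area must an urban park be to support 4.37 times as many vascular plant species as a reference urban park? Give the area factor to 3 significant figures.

87.3

(A₂/A₁)^0.33 = 4.37, so A₂/A₁ = 4.37^(1/0.33) = 4.37^3.03
ln(A₂/A₁) = ln 4.37 / 0.33 = 1.4748 / 0.33 = 4.4690
A₂/A₁ = e^4.4690 ≈ 87.27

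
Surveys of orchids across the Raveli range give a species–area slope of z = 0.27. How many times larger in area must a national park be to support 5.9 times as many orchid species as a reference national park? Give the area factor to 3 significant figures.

(A₂/A₁)^0.27 = 5.9, so A₂/A₁ = 5.9^(1/0.27) = 5.9^3.704
ln(A₂/A₁) = ln 5.9 / 0.27 = 1.7750 / 0.27 = 6.5739
A₂/A₁ = e^6.5739 ≈ 716.2

716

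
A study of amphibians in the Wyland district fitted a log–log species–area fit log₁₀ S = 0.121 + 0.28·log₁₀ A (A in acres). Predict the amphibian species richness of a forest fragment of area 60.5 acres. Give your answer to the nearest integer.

4 species

S = 1.321 × 60.5^0.28
ln S = ln 1.321 + 0.28 × ln 60.5 = 0.2786 + 0.28 × 4.1026 = 1.4274
S = e^1.4274 ≈ 4.168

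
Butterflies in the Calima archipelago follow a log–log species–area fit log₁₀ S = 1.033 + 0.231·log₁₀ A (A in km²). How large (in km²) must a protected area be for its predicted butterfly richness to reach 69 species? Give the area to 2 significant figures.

3100 km²

69 = 10.79 × A^0.231  ⇒  A^0.231 = 69/10.79 = 6.395
ln A = ln(6.395) / 0.231 = 1.8555 / 0.231 = 8.0326
A = e^8.0326 ≈ 3080 km²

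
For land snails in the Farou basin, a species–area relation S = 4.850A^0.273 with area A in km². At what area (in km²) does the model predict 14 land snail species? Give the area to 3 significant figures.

48.6 km²

14 = 4.85 × A^0.273  ⇒  A^0.273 = 14/4.85 = 2.887
ln A = ln(2.887) / 0.273 = 1.0601 / 0.273 = 3.8831
A = e^3.8831 ≈ 48.57 km²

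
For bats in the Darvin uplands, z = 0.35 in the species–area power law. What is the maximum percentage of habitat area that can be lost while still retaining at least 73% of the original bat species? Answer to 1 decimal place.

59.3%

Need (A_new/A_old)^0.35 = 0.73, so A_new/A_old = 0.73^(1/0.35) = 0.73^2.857
ln(A_new/A_old) = ln 0.73 / 0.35 = -0.3147 / 0.35 = -0.8992
A_new/A_old = e^-0.8992 ≈ 0.4069
Fraction that can be lost = 1 − 0.4069 = 0.5931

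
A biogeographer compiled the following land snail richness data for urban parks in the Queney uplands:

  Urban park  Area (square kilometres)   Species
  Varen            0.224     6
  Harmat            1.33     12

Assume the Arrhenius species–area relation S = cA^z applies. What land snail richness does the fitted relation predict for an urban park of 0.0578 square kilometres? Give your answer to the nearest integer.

4

z = ln(12/6) / ln(1.33/0.224) = 0.6931 / 1.7813 = 0.3891
c = 6 / 0.224^0.3891 = 6 / 0.5587 = 10.74
S₃ = 10.74 × 0.0578^0.3891 = 10.74 × 0.3298 ≈ 3.542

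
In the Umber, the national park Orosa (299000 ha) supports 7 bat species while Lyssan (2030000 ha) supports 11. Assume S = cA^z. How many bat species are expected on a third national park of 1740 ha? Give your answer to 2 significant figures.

z = ln(11/7) / ln(2030000/299000) = 0.4520 / 1.9153 = 0.2360
c = 7 / 299000^0.2360 = 7 / 19.6 = 0.3572
S₃ = 0.3572 × 1740^0.2360 = 0.3572 × 5.817 ≈ 2.078

2.1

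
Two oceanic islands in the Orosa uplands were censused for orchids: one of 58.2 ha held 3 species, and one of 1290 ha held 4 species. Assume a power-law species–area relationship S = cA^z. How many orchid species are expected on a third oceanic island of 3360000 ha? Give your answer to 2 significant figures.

z = ln(4/3) / ln(1290/58.2) = 0.2877 / 3.0985 = 0.0928
c = 3 / 58.2^0.0928 = 3 / 1.458 = 2.057
S₃ = 2.057 × 3360000^0.0928 = 2.057 × 4.036 ≈ 8.302

8.3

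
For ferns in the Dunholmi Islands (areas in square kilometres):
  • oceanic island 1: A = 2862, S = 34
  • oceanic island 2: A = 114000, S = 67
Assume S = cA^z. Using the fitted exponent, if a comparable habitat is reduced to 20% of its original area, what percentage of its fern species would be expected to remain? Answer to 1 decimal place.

z = ln(67/34) / ln(114000/2862) = 0.6783 / 3.6847 = 0.1841
S_new/S_old = (A_new/A_old)^z = 0.2^0.1841 = exp(0.1841 × -1.6094) = 0.7436

74.4%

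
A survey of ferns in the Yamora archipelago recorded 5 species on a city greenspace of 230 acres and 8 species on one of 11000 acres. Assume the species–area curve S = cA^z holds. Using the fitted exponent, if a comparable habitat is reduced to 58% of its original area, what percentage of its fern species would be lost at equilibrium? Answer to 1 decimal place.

z = ln(8/5) / ln(11000/230) = 0.4700 / 3.8676 = 0.1215
S_new/S_old = (A_new/A_old)^z = 0.58^0.1215 = exp(0.1215 × -0.5447) = 0.9359
Fraction lost = 1 − 0.9359 = 0.06405

6.4%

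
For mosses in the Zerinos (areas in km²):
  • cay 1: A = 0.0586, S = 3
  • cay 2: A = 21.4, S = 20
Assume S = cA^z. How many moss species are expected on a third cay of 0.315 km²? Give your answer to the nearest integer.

5

z = ln(20/3) / ln(21.4/0.0586) = 1.8971 / 5.9004 = 0.3215
c = 3 / 0.0586^0.3215 = 3 / 0.4017 = 7.469
S₃ = 7.469 × 0.315^0.3215 = 7.469 × 0.6898 ≈ 5.152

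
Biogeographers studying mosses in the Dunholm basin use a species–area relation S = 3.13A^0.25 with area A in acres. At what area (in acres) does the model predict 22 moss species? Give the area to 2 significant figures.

22 = 3.13 × A^0.25  ⇒  A^0.25 = 22/3.13 = 7.029
ln A = ln(7.029) / 0.25 = 1.9500 / 0.25 = 7.8000
A = e^7.8000 ≈ 2441 acres

2400 acres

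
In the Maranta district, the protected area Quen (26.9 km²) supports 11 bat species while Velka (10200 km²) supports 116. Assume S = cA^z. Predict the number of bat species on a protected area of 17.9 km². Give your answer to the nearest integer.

z = ln(116/11) / ln(10200/26.9) = 2.3557 / 5.9380 = 0.3967
c = 11 / 26.9^0.3967 = 11 / 3.692 = 2.98
S₃ = 2.98 × 17.9^0.3967 = 2.98 × 3.141 ≈ 9.359

9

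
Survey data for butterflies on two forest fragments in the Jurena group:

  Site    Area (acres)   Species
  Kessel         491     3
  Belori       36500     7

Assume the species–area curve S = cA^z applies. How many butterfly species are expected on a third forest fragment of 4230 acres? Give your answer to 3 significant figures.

4.58

z = ln(7/3) / ln(36500/491) = 0.8473 / 4.3086 = 0.1967
c = 3 / 491^0.1967 = 3 / 3.382 = 0.887
S₃ = 0.887 × 4230^0.1967 = 0.887 × 5.166 ≈ 4.582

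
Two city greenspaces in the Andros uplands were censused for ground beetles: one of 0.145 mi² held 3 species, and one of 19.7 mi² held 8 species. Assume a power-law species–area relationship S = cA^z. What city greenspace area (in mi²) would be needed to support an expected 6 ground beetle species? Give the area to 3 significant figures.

4.66 mi²

z = ln(8/3) / ln(19.7/0.145) = 0.9808 / 4.9116 = 0.1997
c = 3 / 0.145^0.1997 = 3 / 0.68 = 4.412
A = (6/4.412)^(1/0.1997) ⇒ ln A = ln(1.36)/0.1997 = 1.5400
A = e^1.5400 ≈ 4.665 mi²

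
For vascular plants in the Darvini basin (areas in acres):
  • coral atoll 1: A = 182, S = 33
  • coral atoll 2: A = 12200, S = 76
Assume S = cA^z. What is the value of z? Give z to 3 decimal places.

0.198

Taking logs: ln S = ln c + z ln A, so z = (ln S₂ − ln S₁)/(ln A₂ − ln A₁).
z = ln(76/33) / ln(12200/182) = ln(2.303) / ln(67.03) = 0.8342 / 4.2052 = 0.1984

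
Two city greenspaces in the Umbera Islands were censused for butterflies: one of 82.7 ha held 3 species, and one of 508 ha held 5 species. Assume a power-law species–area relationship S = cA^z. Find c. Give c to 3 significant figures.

z = ln(S₂/S₁) / ln(A₂/A₁) = ln(5/3) / ln(508/82.7) = 0.5108 / 1.8153 = 0.2814
c = S₁ / A₁^z = 3 / 82.7^0.2814 = 3 / 3.464 = 0.866

0.866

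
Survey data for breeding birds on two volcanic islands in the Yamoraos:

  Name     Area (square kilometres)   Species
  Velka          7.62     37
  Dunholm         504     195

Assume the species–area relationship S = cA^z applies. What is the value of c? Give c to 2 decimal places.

z = ln(S₂/S₁) / ln(A₂/A₁) = ln(195/37) / ln(504/7.62) = 1.6621 / 4.1918 = 0.3965
c = S₁ / A₁^z = 37 / 7.62^0.3965 = 37 / 2.237 = 16.54

16.54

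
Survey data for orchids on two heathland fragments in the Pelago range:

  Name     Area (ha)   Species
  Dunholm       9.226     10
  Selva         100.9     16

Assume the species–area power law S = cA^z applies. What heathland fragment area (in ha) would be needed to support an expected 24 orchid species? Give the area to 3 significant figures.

z = ln(16/10) / ln(100.9/9.226) = 0.4700 / 2.3921 = 0.1965
c = 10 / 9.226^0.1965 = 10 / 1.547 = 6.462
A = (24/6.462)^(1/0.1965) ⇒ ln A = ln(3.714)/0.1965 = 6.6778
A = e^6.6778 ≈ 794.5 ha

795 ha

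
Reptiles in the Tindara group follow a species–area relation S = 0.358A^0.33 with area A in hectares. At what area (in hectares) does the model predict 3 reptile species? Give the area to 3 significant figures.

3 = 0.358 × A^0.33  ⇒  A^0.33 = 3/0.358 = 8.38
ln A = ln(8.38) / 0.33 = 2.1258 / 0.33 = 6.4419
A = e^6.4419 ≈ 627.6 hectares

628 hectares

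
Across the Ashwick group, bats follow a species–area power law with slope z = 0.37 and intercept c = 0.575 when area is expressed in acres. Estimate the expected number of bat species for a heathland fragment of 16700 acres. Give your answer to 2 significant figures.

S = 0.575 × 16700^0.37
ln S = ln 0.575 + 0.37 × ln 16700 = -0.5534 + 0.37 × 9.7232 = 3.0442
S = e^3.0442 ≈ 20.99

21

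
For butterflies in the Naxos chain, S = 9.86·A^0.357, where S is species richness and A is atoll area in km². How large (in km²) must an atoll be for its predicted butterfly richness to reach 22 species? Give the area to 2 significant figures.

22 = 9.86 × A^0.357  ⇒  A^0.357 = 22/9.86 = 2.231
ln A = ln(2.231) / 0.357 = 0.8026 / 0.357 = 2.2481
A = e^2.2481 ≈ 9.469 km²

9.5 km²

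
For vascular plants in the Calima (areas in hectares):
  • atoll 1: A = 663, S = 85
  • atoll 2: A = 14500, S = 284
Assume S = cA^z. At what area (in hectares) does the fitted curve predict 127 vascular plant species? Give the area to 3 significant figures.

z = ln(284/85) / ln(14500/663) = 1.2063 / 3.0851 = 0.3910
c = 85 / 663^0.3910 = 85 / 12.68 = 6.702
A = (127/6.702)^(1/0.3910) ⇒ ln A = ln(18.95)/0.3910 = 7.5237
A = e^7.5237 ≈ 1851 hectares

1850 hectares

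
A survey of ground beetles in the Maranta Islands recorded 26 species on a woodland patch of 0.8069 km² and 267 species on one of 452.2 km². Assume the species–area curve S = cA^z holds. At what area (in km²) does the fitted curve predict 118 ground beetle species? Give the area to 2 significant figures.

z = ln(267/26) / ln(452.2/0.8069) = 2.3292 / 6.3287 = 0.3680
c = 26 / 0.8069^0.3680 = 26 / 0.9241 = 28.14
A = (118/28.14)^(1/0.3680) ⇒ ln A = ln(4.194)/0.3680 = 3.8954
A = e^3.8954 ≈ 49.18 km²

49 km²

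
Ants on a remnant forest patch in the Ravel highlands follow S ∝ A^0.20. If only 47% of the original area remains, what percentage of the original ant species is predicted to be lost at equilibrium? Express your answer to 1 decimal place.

14.0%

S_new/S_old = (A_new/A_old)^z = 0.47^0.2
= exp(0.2 × ln 0.47) = exp(0.2 × -0.7550) = exp(-0.1510) ≈ 0.8598
Fraction lost = 1 − 0.8598 = 0.1402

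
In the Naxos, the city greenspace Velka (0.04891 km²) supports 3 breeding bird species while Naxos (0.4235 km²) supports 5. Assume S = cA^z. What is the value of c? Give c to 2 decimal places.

z = ln(S₂/S₁) / ln(A₂/A₁) = ln(5/3) / ln(0.4235/0.04891) = 0.5108 / 2.1586 = 0.2366
c = S₁ / A₁^z = 3 / 0.04891^0.2366 = 3 / 0.4896 = 6.127

6.13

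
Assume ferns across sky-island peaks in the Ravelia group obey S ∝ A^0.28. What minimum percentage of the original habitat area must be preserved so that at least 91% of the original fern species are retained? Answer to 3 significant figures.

Need (A_new/A_old)^0.28 = 0.91, so A_new/A_old = 0.91^(1/0.28) = 0.91^3.571
ln(A_new/A_old) = ln 0.91 / 0.28 = -0.0943 / 0.28 = -0.3368
A_new/A_old = e^-0.3368 ≈ 0.714

71.4%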